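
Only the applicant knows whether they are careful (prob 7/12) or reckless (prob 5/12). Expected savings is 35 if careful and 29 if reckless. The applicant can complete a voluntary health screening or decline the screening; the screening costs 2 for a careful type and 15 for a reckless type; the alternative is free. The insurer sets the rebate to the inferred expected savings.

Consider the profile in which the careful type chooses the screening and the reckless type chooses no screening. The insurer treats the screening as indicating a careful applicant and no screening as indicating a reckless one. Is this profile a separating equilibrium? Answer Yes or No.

Yes

Under these beliefs, the screening earns rebate 35 and no screening earns rebate 29.
careful: the screening nets 35 − 2 = 33; no screening nets 29. careful prefers the screening.
reckless: the screening nets 35 − 15 = 20; no screening nets 29. reckless prefers no screening.
Neither type deviates, so the separating profile is an equilibrium.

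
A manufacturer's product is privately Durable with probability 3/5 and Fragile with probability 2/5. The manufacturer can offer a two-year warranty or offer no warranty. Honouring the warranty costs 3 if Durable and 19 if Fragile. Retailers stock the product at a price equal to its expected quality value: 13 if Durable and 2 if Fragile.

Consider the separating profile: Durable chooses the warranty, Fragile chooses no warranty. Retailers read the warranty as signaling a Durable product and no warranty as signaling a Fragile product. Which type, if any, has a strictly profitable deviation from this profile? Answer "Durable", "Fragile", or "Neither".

The warranty pays 13; no warranty pays 2.
Durable: assigned the warranty, nets 13 − 3 = 10; deviating to no warranty nets 2.
Fragile: assigned no warranty, nets 2; deviating to the warranty nets 13 − 19 = -6.
Both types strictly prefer their assigned action; no profitable deviation.

Neither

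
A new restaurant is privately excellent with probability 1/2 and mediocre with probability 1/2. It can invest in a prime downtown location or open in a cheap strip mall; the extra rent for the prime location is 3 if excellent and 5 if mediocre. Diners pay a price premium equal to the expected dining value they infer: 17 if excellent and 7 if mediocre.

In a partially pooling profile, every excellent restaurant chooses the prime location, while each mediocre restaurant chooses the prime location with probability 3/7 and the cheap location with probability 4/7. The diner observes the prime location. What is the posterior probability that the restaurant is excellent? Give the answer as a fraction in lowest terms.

P(the prime location) = (1/2)·1 + (1/2)·(3/7) = 5/7.
By Bayes' rule, P(excellent | the prime location) = (1/2) / (5/7) = 7/10.

7/10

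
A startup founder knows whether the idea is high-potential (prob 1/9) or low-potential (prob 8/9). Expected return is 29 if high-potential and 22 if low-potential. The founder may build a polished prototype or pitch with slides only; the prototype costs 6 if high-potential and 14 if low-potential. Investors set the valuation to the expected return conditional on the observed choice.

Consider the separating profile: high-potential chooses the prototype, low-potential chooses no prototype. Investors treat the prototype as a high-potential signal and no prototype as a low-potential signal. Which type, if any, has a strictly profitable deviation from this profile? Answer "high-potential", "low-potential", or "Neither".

Neither

The prototype pays 29; no prototype pays 22.
high-potential: assigned the prototype, nets 29 − 6 = 23; deviating to no prototype nets 22.
low-potential: assigned no prototype, nets 22; deviating to the prototype nets 29 − 14 = 15.
Both types strictly prefer their assigned action; no profitable deviation.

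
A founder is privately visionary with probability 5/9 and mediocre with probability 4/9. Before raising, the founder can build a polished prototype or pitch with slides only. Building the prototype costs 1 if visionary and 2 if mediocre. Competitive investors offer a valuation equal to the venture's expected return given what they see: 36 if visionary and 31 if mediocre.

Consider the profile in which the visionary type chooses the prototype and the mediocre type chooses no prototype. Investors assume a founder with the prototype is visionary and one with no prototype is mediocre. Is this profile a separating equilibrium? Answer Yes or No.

No

Under these beliefs, the prototype earns valuation 36 and no prototype earns valuation 31.
visionary: the prototype nets 36 − 1 = 35; no prototype nets 31. visionary prefers the prototype.
mediocre: the prototype nets 36 − 2 = 34; no prototype nets 31. mediocre would deviate to the prototype.
mediocre has a profitable deviation, so the profile is not an equilibrium.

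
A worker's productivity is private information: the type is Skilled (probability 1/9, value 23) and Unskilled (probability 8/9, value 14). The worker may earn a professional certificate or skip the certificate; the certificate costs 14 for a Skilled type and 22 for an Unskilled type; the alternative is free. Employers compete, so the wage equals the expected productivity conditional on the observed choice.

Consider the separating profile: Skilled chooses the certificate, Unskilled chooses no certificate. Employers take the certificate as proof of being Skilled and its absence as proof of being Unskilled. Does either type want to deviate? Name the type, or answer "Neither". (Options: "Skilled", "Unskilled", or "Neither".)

The certificate pays 23; no certificate pays 14.
Skilled: assigned the certificate, nets 23 − 14 = 9; deviating to no certificate nets 14.
Unskilled: assigned no certificate, nets 14; deviating to the certificate nets 23 − 22 = 1.
The Skilled type gains 5 by deviating.

Skilled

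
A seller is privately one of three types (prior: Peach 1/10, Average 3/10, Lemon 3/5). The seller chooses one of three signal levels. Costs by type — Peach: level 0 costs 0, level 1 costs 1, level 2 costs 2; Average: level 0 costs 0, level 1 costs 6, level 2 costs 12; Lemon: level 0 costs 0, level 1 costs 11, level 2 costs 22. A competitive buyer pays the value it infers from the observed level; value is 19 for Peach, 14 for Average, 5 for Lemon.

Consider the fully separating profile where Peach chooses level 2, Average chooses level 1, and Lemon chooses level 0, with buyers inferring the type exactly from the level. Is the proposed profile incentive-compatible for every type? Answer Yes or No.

Yes

Separating prices: level 2 → 19, level 1 → 14, level 0 → 5.
Peach (assigned level 2): level 0: 5 − 0 = 5; level 1: 14 − 1 = 13; level 2: 19 − 2 = 17. Peach stays.
Average (assigned level 1): level 0: 5 − 0 = 5; level 1: 14 − 6 = 8; level 2: 19 − 12 = 7. Average stays.
Lemon (assigned level 0): level 0: 5 − 0 = 5; level 1: 14 − 11 = 3; level 2: 19 − 22 = -3. Lemon stays.
Every type prefers its assigned level; separation holds.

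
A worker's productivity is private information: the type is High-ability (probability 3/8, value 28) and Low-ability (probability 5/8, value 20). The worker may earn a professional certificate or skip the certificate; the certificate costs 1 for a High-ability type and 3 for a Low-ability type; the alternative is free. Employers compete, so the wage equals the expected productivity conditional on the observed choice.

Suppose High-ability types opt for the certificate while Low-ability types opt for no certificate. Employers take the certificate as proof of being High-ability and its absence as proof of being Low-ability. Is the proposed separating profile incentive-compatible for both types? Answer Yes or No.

Under these beliefs, the certificate earns wage 28 and no certificate earns wage 20.
High-ability: the certificate nets 28 − 1 = 27; no certificate nets 20. High-ability prefers the certificate.
Low-ability: the certificate nets 28 − 3 = 25; no certificate nets 20. Low-ability would deviate to the certificate.
Low-ability has a profitable deviation, so the profile is not an equilibrium.

No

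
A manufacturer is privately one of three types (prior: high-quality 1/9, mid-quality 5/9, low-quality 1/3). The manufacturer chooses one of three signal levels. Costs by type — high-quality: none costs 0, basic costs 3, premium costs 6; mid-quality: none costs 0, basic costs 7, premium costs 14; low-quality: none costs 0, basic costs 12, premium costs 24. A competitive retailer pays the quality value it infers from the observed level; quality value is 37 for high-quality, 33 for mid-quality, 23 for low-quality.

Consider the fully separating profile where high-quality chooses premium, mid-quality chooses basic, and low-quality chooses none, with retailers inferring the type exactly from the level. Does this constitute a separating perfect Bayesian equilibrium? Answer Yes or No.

Separating prices: premium → 37, basic → 33, none → 23.
high-quality (assigned premium): none: 23 − 0 = 23; basic: 33 − 3 = 30; premium: 37 − 6 = 31. high-quality stays.
mid-quality (assigned basic): none: 23 − 0 = 23; basic: 33 − 7 = 26; premium: 37 − 14 = 23. mid-quality stays.
low-quality (assigned none): none: 23 − 0 = 23; basic: 33 − 12 = 21; premium: 37 − 24 = 13. low-quality stays.
Every type prefers its assigned level; separation holds.

Yes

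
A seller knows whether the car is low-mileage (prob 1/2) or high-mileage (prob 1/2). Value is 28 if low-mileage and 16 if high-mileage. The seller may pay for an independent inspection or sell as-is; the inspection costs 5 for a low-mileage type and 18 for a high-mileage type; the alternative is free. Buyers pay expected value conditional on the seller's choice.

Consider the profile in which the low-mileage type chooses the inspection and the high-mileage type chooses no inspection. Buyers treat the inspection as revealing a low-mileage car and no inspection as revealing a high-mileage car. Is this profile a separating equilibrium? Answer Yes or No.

Under these beliefs, the inspection earns price 28 and no inspection earns price 16.
low-mileage: the inspection nets 28 − 5 = 23; no inspection nets 16. low-mileage prefers the inspection.
high-mileage: the inspection nets 28 − 18 = 10; no inspection nets 16. high-mileage prefers no inspection.
Neither type deviates, so the separating profile is an equilibrium.

Yes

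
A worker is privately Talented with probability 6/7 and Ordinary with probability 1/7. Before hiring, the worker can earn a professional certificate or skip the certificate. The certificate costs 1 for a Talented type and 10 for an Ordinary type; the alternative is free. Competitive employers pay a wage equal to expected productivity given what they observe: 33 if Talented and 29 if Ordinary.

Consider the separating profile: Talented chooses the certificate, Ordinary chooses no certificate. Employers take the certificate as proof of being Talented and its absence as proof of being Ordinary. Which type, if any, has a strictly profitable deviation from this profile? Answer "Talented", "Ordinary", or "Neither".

The certificate pays 33; no certificate pays 29.
Talented: assigned the certificate, nets 33 − 1 = 32; deviating to no certificate nets 29.
Ordinary: assigned no certificate, nets 29; deviating to the certificate nets 33 − 10 = 23.
Both types strictly prefer their assigned action; no profitable deviation.

Neither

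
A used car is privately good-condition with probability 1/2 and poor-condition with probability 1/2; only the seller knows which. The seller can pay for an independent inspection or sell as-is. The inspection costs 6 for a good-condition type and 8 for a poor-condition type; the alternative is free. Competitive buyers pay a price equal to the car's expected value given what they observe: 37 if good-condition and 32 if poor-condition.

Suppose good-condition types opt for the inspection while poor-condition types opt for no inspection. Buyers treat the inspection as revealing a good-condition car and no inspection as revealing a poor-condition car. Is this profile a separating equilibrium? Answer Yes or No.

No

Under these beliefs, the inspection earns price 37 and no inspection earns price 32.
good-condition: the inspection nets 37 − 6 = 31; no inspection nets 32. good-condition would deviate to no inspection.
poor-condition: the inspection nets 37 − 8 = 29; no inspection nets 32. poor-condition prefers no inspection.
good-condition has a profitable deviation, so the profile is not an equilibrium.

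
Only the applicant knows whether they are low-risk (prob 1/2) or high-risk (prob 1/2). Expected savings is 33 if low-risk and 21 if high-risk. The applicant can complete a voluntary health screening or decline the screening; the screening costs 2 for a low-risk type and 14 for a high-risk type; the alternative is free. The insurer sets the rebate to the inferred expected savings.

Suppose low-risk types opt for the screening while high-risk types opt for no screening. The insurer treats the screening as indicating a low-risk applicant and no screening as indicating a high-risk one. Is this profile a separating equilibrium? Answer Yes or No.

Under these beliefs, the screening earns rebate 33 and no screening earns rebate 21.
low-risk: the screening nets 33 − 2 = 31; no screening nets 21. low-risk prefers the screening.
high-risk: the screening nets 33 − 14 = 19; no screening nets 21. high-risk prefers no screening.
Neither type deviates, so the separating profile is an equilibrium.

Yes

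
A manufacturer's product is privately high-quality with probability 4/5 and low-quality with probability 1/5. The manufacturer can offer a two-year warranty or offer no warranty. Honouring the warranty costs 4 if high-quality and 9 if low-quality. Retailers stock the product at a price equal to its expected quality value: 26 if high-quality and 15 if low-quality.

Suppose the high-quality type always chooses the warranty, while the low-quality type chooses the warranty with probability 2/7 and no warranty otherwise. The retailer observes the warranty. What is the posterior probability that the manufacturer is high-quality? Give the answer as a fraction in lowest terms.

14/15

P(the warranty) = (4/5)·1 + (1/5)·(2/7) = 6/7.
By Bayes' rule, P(high-quality | the warranty) = (4/5) / (6/7) = 14/15.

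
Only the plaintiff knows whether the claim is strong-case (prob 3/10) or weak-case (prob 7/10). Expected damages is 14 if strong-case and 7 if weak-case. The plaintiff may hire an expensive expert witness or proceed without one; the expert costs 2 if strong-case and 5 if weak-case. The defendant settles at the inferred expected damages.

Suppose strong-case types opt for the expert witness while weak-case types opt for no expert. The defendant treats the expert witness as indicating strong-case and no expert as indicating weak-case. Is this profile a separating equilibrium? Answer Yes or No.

Under these beliefs, the expert witness earns settlement 14 and no expert earns settlement 7.
strong-case: the expert witness nets 14 − 2 = 12; no expert nets 7. strong-case prefers the expert witness.
weak-case: the expert witness nets 14 − 5 = 9; no expert nets 7. weak-case would deviate to the expert witness.
weak-case has a profitable deviation, so the profile is not an equilibrium.

No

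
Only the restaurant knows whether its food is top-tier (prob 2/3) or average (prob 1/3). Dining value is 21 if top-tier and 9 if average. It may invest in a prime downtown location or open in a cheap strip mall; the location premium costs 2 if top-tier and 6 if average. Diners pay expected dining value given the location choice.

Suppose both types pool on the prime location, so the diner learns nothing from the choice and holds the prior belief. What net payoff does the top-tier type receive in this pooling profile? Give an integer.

15

Pooled price premium = 2/3·21 + 1/3·9 = 17.
top-tier pays cost 2 for the prime location, so net payoff = 17 − 2 = 15.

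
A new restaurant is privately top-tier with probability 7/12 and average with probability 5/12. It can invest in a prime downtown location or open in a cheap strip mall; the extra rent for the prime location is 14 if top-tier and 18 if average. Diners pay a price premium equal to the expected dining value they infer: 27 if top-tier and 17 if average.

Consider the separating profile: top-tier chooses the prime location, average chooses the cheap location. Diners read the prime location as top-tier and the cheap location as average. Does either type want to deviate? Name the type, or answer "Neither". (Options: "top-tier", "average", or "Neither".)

top-tier

The prime location pays 27; the cheap location pays 17.
top-tier: assigned the prime location, nets 27 − 14 = 13; deviating to the cheap location nets 17.
average: assigned the cheap location, nets 17; deviating to the prime location nets 27 − 18 = 9.
The top-tier type gains 4 by deviating.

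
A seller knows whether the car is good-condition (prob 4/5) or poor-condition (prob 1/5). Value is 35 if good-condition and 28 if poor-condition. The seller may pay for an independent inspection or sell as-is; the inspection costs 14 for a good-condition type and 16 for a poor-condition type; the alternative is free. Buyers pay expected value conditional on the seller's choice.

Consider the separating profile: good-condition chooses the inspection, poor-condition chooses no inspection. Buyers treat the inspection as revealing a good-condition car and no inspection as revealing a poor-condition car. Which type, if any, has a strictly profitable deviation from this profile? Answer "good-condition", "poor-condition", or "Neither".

good-condition

The inspection pays 35; no inspection pays 28.
good-condition: assigned the inspection, nets 35 − 14 = 21; deviating to no inspection nets 28.
poor-condition: assigned no inspection, nets 28; deviating to the inspection nets 35 − 16 = 19.
The good-condition type gains 7 by deviating.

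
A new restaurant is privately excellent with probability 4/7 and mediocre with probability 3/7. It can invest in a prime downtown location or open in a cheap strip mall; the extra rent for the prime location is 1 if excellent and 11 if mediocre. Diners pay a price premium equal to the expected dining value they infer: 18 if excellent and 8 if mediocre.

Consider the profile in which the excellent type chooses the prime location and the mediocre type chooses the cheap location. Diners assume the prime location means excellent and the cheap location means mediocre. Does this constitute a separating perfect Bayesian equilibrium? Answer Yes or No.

Yes

Under these beliefs, the prime location earns price premium 18 and the cheap location earns price premium 8.
excellent: the prime location nets 18 − 1 = 17; the cheap location nets 8. excellent prefers the prime location.
mediocre: the prime location nets 18 − 11 = 7; the cheap location nets 8. mediocre prefers the cheap location.
Neither type deviates, so the separating profile is an equilibrium.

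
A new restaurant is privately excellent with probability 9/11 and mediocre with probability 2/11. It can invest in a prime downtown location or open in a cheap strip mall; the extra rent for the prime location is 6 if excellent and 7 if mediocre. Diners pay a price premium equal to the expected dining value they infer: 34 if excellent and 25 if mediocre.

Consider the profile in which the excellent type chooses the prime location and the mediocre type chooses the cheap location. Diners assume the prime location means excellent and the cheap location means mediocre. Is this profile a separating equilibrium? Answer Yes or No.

Under these beliefs, the prime location earns price premium 34 and the cheap location earns price premium 25.
excellent: the prime location nets 34 − 6 = 28; the cheap location nets 25. excellent prefers the prime location.
mediocre: the prime location nets 34 − 7 = 27; the cheap location nets 25. mediocre would deviate to the prime location.
mediocre has a profitable deviation, so the profile is not an equilibrium.

No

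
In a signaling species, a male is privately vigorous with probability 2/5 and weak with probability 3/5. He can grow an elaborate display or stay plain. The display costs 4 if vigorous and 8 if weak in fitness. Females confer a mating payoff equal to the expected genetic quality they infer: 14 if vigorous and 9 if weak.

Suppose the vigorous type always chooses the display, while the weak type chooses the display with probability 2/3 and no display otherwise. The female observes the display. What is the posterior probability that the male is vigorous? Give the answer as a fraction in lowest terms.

P(the display) = (2/5)·1 + (3/5)·(2/3) = 4/5.
By Bayes' rule, P(vigorous | the display) = (2/5) / (4/5) = 1/2.

1/2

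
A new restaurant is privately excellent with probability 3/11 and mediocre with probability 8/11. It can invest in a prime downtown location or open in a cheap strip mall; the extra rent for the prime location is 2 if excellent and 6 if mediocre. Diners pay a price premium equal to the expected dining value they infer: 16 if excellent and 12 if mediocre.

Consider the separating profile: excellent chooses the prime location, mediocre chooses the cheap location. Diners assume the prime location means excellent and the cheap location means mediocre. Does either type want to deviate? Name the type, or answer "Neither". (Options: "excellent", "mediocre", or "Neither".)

The prime location pays 16; the cheap location pays 12.
excellent: assigned the prime location, nets 16 − 2 = 14; deviating to the cheap location nets 12.
mediocre: assigned the cheap location, nets 12; deviating to the prime location nets 16 − 6 = 10.
Both types strictly prefer their assigned action; no profitable deviation.

Neither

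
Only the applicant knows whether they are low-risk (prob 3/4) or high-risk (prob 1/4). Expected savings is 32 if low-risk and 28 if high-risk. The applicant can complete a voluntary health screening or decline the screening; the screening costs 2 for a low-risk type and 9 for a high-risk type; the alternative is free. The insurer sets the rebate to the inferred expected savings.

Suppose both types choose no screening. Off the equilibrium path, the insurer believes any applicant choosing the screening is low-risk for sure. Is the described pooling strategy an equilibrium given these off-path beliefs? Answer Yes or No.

Yes

On path, the insurer holds the prior and pays 3/4·32 + 1/4·28 = 31. Off path (the screening), believing low-risk, it pays 32.
low-risk: no screening nets 31; the screening nets 32 − 2 = 30. low-risk stays.
high-risk: no screening nets 31; the screening nets 32 − 9 = 23. high-risk stays.
No type deviates, so pooling is sustained.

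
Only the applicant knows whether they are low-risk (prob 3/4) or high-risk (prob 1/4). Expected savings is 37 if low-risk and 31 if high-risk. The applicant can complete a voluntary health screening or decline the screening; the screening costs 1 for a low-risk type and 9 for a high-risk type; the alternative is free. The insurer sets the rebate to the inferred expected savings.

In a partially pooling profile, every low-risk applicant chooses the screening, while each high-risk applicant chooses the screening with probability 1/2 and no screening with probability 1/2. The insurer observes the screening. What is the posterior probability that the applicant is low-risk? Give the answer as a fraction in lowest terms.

6/7

P(the screening) = (3/4)·1 + (1/4)·(1/2) = 7/8.
By Bayes' rule, P(low-risk | the screening) = (3/4) / (7/8) = 6/7.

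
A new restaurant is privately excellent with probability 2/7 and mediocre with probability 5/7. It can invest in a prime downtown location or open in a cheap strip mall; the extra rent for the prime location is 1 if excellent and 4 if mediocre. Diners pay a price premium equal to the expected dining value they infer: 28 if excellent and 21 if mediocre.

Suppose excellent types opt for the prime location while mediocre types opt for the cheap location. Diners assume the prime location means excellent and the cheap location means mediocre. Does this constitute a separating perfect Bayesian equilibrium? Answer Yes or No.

No

Under these beliefs, the prime location earns price premium 28 and the cheap location earns price premium 21.
excellent: the prime location nets 28 − 1 = 27; the cheap location nets 21. excellent prefers the prime location.
mediocre: the prime location nets 28 − 4 = 24; the cheap location nets 21. mediocre would deviate to the prime location.
mediocre has a profitable deviation, so the profile is not an equilibrium.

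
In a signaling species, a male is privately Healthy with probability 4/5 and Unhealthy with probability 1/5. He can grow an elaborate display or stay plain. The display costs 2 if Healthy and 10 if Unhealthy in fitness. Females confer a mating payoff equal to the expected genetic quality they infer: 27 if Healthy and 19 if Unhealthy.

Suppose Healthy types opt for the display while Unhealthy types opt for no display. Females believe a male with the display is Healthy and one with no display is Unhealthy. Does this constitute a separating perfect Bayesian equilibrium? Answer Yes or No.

Under these beliefs, the display earns mating payoff 27 and no display earns mating payoff 19.
Healthy: the display nets 27 − 2 = 25; no display nets 19. Healthy prefers the display.
Unhealthy: the display nets 27 − 10 = 17; no display nets 19. Unhealthy prefers no display.
Neither type deviates, so the separating profile is an equilibrium.

Yes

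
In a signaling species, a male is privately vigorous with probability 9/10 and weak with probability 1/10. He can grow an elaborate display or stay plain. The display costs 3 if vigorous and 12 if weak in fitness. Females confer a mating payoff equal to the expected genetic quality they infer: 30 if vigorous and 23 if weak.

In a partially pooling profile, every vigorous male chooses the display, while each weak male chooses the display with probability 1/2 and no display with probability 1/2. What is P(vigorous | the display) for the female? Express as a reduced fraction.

18/19

P(the display) = (9/10)·1 + (1/10)·(1/2) = 19/20.
By Bayes' rule, P(vigorous | the display) = (9/10) / (19/20) = 18/19.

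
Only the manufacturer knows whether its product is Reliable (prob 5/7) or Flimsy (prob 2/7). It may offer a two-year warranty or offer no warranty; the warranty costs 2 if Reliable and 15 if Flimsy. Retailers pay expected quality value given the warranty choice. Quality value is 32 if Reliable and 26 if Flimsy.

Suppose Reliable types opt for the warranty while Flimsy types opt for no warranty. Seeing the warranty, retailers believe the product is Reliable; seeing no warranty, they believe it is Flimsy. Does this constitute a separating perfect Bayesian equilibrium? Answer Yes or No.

Under these beliefs, the warranty earns price 32 and no warranty earns price 26.
Reliable: the warranty nets 32 − 2 = 30; no warranty nets 26. Reliable prefers the warranty.
Flimsy: the warranty nets 32 − 15 = 17; no warranty nets 26. Flimsy prefers no warranty.
Neither type deviates, so the separating profile is an equilibrium.

Yes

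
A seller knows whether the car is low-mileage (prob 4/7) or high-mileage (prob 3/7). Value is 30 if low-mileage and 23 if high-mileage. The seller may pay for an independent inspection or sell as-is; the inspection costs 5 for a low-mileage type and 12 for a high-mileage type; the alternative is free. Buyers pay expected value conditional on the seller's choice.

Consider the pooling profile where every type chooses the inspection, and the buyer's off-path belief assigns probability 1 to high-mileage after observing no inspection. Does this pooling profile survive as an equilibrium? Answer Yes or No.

On path, the buyer holds the prior and pays 4/7·30 + 3/7·23 = 27. Off path (no inspection), believing high-mileage, it pays 23.
low-mileage: the inspection nets 27 − 5 = 22; no inspection nets 23. low-mileage would deviate.
high-mileage: the inspection nets 27 − 12 = 15; no inspection nets 23. high-mileage would deviate.
A type deviates, so pooling fails.

No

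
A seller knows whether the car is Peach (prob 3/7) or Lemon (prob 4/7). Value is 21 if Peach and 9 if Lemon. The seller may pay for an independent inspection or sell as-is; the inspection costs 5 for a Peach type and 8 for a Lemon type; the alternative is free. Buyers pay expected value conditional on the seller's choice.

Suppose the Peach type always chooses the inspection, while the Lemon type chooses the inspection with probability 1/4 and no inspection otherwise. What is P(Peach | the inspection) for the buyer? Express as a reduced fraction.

3/4

P(the inspection) = (3/7)·1 + (4/7)·(1/4) = 4/7.
By Bayes' rule, P(Peach | the inspection) = (3/7) / (4/7) = 3/4.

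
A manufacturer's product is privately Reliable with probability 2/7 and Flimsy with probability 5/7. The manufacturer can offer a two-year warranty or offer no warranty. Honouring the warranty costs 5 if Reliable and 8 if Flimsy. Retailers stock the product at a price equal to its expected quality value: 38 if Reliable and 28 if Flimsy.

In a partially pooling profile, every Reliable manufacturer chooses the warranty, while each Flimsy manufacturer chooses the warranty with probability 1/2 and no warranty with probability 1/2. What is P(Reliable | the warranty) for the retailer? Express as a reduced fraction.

P(the warranty) = (2/7)·1 + (5/7)·(1/2) = 9/14.
By Bayes' rule, P(Reliable | the warranty) = (2/7) / (9/14) = 4/9.

4/9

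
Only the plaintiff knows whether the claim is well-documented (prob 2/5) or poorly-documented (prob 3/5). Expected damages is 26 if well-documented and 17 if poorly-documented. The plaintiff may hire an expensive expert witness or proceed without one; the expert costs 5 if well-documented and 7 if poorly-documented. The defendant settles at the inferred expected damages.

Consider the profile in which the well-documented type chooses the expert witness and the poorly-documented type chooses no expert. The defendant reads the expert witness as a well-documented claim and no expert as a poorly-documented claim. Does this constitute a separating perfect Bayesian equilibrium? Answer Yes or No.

No

Under these beliefs, the expert witness earns settlement 26 and no expert earns settlement 17.
well-documented: the expert witness nets 26 − 5 = 21; no expert nets 17. well-documented prefers the expert witness.
poorly-documented: the expert witness nets 26 − 7 = 19; no expert nets 17. poorly-documented would deviate to the expert witness.
poorly-documented has a profitable deviation, so the profile is not an equilibrium.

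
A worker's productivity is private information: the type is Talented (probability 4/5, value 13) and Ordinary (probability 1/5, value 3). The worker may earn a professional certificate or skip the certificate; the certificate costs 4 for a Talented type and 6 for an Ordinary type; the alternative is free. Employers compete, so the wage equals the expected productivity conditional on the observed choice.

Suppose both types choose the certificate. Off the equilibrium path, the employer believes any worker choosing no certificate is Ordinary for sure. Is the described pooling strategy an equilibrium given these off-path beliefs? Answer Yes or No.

Yes

On path, the employer holds the prior and pays 4/5·13 + 1/5·3 = 11. Off path (no certificate), believing Ordinary, it pays 3.
Talented: the certificate nets 11 − 4 = 7; no certificate nets 3. Talented stays.
Ordinary: the certificate nets 11 − 6 = 5; no certificate nets 3. Ordinary stays.
No type deviates, so pooling is sustained.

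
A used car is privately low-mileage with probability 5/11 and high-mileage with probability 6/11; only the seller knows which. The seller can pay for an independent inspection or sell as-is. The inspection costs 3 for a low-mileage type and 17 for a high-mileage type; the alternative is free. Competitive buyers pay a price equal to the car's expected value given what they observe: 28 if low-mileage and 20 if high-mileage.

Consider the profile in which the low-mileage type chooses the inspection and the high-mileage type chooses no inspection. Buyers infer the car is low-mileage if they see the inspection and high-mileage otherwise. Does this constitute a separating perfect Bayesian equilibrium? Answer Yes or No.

Yes

Under these beliefs, the inspection earns price 28 and no inspection earns price 20.
low-mileage: the inspection nets 28 − 3 = 25; no inspection nets 20. low-mileage prefers the inspection.
high-mileage: the inspection nets 28 − 17 = 11; no inspection nets 20. high-mileage prefers no inspection.
Neither type deviates, so the separating profile is an equilibrium.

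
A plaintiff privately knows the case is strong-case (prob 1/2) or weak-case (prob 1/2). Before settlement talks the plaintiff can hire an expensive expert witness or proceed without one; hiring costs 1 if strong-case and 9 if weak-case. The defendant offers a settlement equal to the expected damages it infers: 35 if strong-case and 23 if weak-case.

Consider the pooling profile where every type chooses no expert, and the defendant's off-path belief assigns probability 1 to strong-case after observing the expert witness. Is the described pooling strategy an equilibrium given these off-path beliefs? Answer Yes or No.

On path, the defendant holds the prior and pays 1/2·35 + 1/2·23 = 29. Off path (the expert witness), believing strong-case, it pays 35.
strong-case: no expert nets 29; the expert witness nets 35 − 1 = 34. strong-case would deviate.
weak-case: no expert nets 29; the expert witness nets 35 − 9 = 26. weak-case stays.
A type deviates, so pooling fails.

No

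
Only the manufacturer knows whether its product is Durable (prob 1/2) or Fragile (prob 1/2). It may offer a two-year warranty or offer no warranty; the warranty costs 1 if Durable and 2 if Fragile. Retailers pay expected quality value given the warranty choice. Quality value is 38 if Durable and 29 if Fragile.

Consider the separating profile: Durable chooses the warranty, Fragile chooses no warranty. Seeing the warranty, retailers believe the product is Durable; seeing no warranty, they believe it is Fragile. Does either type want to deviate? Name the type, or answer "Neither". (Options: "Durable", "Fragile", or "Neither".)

Fragile

The warranty pays 38; no warranty pays 29.
Durable: assigned the warranty, nets 38 − 1 = 37; deviating to no warranty nets 29.
Fragile: assigned no warranty, nets 29; deviating to the warranty nets 38 − 2 = 36.
The Fragile type gains 7 by deviating.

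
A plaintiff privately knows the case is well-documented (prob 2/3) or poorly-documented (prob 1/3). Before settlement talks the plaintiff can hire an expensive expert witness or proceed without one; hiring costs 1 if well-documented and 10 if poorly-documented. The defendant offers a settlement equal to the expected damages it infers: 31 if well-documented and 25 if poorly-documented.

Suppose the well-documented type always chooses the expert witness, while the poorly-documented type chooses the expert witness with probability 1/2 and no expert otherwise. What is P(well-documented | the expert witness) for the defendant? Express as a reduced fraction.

4/5

P(the expert witness) = (2/3)·1 + (1/3)·(1/2) = 5/6.
By Bayes' rule, P(well-documented | the expert witness) = (2/3) / (5/6) = 4/5.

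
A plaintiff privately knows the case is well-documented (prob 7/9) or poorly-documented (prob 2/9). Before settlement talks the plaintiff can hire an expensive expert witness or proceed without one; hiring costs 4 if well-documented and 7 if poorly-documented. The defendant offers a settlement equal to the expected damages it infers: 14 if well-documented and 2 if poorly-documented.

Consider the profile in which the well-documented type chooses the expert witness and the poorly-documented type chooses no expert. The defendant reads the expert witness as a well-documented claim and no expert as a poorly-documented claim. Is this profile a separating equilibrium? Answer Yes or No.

No

Under these beliefs, the expert witness earns settlement 14 and no expert earns settlement 2.
well-documented: the expert witness nets 14 − 4 = 10; no expert nets 2. well-documented prefers the expert witness.
poorly-documented: the expert witness nets 14 − 7 = 7; no expert nets 2. poorly-documented would deviate to the expert witness.
poorly-documented has a profitable deviation, so the profile is not an equilibrium.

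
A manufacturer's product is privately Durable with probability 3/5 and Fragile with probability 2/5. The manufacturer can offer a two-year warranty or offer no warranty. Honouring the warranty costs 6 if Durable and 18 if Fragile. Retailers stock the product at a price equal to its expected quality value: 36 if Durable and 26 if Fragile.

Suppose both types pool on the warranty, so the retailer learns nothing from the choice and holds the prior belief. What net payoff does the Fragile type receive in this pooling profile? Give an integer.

Pooled price = 3/5·36 + 2/5·26 = 32.
Fragile pays cost 18 for the warranty, so net payoff = 32 − 18 = 14.

14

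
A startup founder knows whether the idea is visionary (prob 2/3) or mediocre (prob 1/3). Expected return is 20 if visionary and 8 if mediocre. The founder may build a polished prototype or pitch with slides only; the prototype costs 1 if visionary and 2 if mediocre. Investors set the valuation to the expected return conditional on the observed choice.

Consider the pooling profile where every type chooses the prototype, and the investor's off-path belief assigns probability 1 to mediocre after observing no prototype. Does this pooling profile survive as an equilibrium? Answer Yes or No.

On path, the investor holds the prior and pays 2/3·20 + 1/3·8 = 16. Off path (no prototype), believing mediocre, it pays 8.
visionary: the prototype nets 16 − 1 = 15; no prototype nets 8. visionary stays.
mediocre: the prototype nets 16 − 2 = 14; no prototype nets 8. mediocre stays.
No type deviates, so pooling is sustained.

Yes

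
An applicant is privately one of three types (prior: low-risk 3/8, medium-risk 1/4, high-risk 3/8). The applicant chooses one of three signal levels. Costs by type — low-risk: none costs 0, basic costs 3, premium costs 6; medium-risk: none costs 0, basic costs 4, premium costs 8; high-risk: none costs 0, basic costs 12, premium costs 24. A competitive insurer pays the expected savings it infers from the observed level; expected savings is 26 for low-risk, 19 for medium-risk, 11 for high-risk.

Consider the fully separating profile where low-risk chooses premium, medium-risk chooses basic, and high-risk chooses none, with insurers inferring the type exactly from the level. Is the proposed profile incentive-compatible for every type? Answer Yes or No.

Separating rebates: premium → 26, basic → 19, none → 11.
low-risk (assigned premium): none: 11 − 0 = 11; basic: 19 − 3 = 16; premium: 26 − 6 = 20. low-risk stays.
medium-risk (assigned basic): none: 11 − 0 = 11; basic: 19 − 4 = 15; premium: 26 − 8 = 18. medium-risk prefers premium.
high-risk (assigned none): none: 11 − 0 = 11; basic: 19 − 12 = 7; premium: 26 − 24 = 2. high-risk stays.
At least one type deviates; the separating profile fails.

No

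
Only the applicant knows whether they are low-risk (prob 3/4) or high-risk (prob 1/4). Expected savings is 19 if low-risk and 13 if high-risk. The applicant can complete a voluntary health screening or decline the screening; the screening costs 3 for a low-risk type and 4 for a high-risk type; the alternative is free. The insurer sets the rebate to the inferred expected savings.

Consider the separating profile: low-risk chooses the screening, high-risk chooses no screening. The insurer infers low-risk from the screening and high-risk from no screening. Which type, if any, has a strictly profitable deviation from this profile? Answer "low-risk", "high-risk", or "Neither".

The screening pays 19; no screening pays 13.
low-risk: assigned the screening, nets 19 − 3 = 16; deviating to no screening nets 13.
high-risk: assigned no screening, nets 13; deviating to the screening nets 19 − 4 = 15.
The high-risk type gains 2 by deviating.

high-risk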